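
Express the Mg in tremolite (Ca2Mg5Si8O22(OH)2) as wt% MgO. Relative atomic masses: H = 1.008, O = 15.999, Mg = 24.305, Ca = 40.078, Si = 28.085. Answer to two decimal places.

Molar mass of Ca2Mg5Si8O22(OH)2 = 2*40.078 + 5*24.305 + 8*28.085 + 24*15.999 + 2*1.008 = 812.353 g/mol.
Each formula unit contains 5 Mg, equivalent to 5/1 = 5.0000 mol MgO.
M(MgO) = 1×24.305 + 1×15.999 = 40.304 g/mol.
Mass of MgO per formula unit = 5.0000 × 40.304 = 201.520 g.
MgO wt% = 201.520 / 812.353 × 100 = 24.81%.

24.81 wt%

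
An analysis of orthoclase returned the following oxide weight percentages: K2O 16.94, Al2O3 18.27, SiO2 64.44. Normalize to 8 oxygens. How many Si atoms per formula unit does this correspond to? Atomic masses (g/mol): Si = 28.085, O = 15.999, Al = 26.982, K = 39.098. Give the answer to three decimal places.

K2O: 16.94/94.195 = 0.17984 mol → 0.35968 mol K, 0.17984 mol O.
Al2O3: 18.27/101.961 = 0.17919 mol → 0.35838 mol Al, 0.53757 mol O.
SiO2: 64.44/60.083 = 1.07252 mol → 1.07252 mol Si, 2.14504 mol O.
Total oxygen = 2.86245 mol. Normalization factor = 8/2.86245 = 2.79481.
Si per 8 O = 1.07252 × 2.79481 = 2.997.

2.997 Si apfu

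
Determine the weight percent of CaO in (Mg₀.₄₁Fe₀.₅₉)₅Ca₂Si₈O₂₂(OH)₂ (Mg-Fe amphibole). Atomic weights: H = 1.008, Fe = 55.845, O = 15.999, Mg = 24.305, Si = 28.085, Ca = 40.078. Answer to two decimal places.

12.39 wt%

Formula mass = 905.396 g/mol.
2 Ca → 2.0000 mol CaO per formula unit; M(CaO) = 56.077, so CaO mass = 112.154 g.
112.154/905.396 × 100 = 12.39 wt%.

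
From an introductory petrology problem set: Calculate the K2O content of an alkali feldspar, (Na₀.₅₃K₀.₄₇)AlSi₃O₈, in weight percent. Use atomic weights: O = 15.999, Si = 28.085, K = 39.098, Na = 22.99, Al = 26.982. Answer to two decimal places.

M((Na₀.₅₃K₀.₄₇)AlSi₃O₈) = 269.790 g/mol; M(K2O) = 94.195 g/mol.
Moles K2O per formula unit = 0.47 K ÷ 2 = 0.2350.
K2O fraction = (0.2350 × 94.195) / 269.790 = 22.136/269.790 = 0.0820.

8.20 wt%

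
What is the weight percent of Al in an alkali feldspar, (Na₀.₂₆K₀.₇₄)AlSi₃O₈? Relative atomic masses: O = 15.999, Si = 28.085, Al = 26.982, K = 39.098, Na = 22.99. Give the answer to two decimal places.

Formula mass = 0.26·22.99 + 0.74·39.098 + 1·26.982 + 3·28.085 + 8·15.999 = 274.139 g/mol, of which 26.982 g is Al.
So Al makes up 26.982/274.139 = 0.0984 of the mass, i.e. 9.84%.

9.84 wt%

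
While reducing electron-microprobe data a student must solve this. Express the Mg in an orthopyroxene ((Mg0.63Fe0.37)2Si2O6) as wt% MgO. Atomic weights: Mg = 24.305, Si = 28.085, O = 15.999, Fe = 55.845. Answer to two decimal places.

Formula mass = 224.114 g/mol.
1.26 Mg → 1.2600 mol MgO per formula unit; M(MgO) = 40.304, so MgO mass = 50.783 g.
50.783/224.114 × 100 = 22.66 wt%.

22.66 wt%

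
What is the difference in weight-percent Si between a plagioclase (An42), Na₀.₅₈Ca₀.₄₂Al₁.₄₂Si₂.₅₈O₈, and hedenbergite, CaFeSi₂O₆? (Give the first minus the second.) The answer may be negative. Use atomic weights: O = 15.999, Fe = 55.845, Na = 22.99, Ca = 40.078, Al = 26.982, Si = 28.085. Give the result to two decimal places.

4.30 percentage points

Si in Na₀.₅₈Ca₀.₄₂Al₁.₄₂Si₂.₅₈O₈: molar mass 268.933 g/mol; 2.58×28.085 = 72.459 g → 26.94 wt%.
Si in CaFeSi₂O₆: molar mass 248.087 g/mol; 2×28.085 = 56.170 g → 22.64 wt%.
Difference = 26.94 − 22.64 = 4.30 percentage points.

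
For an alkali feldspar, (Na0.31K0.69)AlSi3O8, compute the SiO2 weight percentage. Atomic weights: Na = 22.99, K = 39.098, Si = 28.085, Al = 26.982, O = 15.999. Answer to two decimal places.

65.94 wt%

Molar mass of (Na0.31K0.69)AlSi3O8 = 0.31·22.99 + 0.69·39.098 + 1·26.982 + 3·28.085 + 8·15.999 = 273.334 g/mol.
Each formula unit contains 3 Si, equivalent to 3/1 = 3.0000 mol SiO2.
M(SiO2) = 1×28.085 + 2×15.999 = 60.083 g/mol.
Mass of SiO2 per formula unit = 3.0000 × 60.083 = 180.249 g.
SiO2 wt% = 180.249 / 273.334 × 100 = 65.94%.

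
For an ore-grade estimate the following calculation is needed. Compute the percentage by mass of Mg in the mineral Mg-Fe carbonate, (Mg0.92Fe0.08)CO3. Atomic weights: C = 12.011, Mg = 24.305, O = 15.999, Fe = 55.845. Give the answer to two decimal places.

25.75 weight percent

M((Mg0.92Fe0.08)CO3) = 86.836 g/mol.
Mg contributes 0.92 × 24.305 = 22.361 g per mole.
22.361/86.836 = 0.2575 → 25.75%.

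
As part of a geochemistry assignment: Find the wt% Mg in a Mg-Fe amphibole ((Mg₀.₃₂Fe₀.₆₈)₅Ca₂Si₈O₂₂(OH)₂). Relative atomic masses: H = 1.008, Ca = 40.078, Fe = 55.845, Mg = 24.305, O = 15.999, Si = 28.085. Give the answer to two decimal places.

4.23 weight percent

Molar mass of (Mg₀.₃₂Fe₀.₆₈)₅Ca₂Si₈O₂₂(OH)₂: 1.60×24.305 + 3.40×55.845 + 2×40.078 + 8×28.085 + 24×15.999 + 2×1.008 = 919.589 g/mol.
Mass of Mg per formula unit: 1.60 × 24.305 = 38.888 g.
Weight fraction Mg = 38.888 / 919.589 = 0.0423.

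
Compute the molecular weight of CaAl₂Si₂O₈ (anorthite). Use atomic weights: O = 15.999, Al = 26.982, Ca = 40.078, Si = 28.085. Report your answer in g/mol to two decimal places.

278.20 g/mol

Ca: 1 × 40.078 = 40.0780
Al: 2 × 26.982 = 53.9640
Si: 2 × 28.085 = 56.1700
O: 8 × 15.999 = 127.9920
Summing the contributions gives the formula mass.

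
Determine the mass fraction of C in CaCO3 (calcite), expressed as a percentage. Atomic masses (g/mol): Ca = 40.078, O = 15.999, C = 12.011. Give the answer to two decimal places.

M(CaCO3) = 100.086 g/mol.
C contributes 1 × 12.011 = 12.011 g per mole.
12.011/100.086 = 0.1200 → 12.00%.

12.00 mass %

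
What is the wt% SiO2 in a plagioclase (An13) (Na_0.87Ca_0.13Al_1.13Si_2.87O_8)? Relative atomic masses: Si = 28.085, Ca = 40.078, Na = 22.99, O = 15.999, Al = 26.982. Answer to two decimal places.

Molar mass of Na_0.87Ca_0.13Al_1.13Si_2.87O_8 = 0.87×22.99 + 0.13×40.078 + 1.13×26.982 + 2.87×28.085 + 8×15.999 = 264.297 g/mol.
Each formula unit contains 2.87 Si, equivalent to 2.87/1 = 2.8700 mol SiO2.
M(SiO2) = 1×28.085 + 2×15.999 = 60.083 g/mol.
Mass of SiO2 per formula unit = 2.8700 × 60.083 = 172.438 g.
SiO2 wt% = 172.438 / 264.297 × 100 = 65.24%.

65.24 wt%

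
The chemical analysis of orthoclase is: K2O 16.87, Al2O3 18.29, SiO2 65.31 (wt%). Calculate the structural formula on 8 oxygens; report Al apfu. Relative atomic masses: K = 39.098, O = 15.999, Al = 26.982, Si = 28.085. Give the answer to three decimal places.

16.87 wt% K2O ÷ 94.195 g/mol = 0.17910 mol, giving 0.35820 K and 0.17910 O.
18.29 wt% Al2O3 ÷ 101.961 g/mol = 0.17938 mol, giving 0.35876 Al and 0.53814 O.
65.31 wt% SiO2 ÷ 60.083 g/mol = 1.08700 mol, giving 1.08700 Si and 2.17400 O.
Oxygen sums to 2.89124; scaling by 8/2.89124 = 2.76698 puts the formula on 8 O.
Al: 0.35876 × 2.76698 = 0.993 atoms per formula unit.

0.993 Al apfu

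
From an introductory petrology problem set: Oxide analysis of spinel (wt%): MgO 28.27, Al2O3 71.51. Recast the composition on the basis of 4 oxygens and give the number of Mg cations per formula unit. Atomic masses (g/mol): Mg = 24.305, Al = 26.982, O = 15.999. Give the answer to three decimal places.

28.27 wt% MgO ÷ 40.304 g/mol = 0.70142 mol, giving 0.70142 Mg and 0.70142 O.
71.51 wt% Al2O3 ÷ 101.961 g/mol = 0.70135 mol, giving 1.40270 Al and 2.10405 O.
Oxygen sums to 2.80547; scaling by 4/2.80547 = 1.42579 puts the formula on 4 O.
Mg: 0.70142 × 1.42579 = 1.000 atoms per formula unit.

1.000 Mg apfu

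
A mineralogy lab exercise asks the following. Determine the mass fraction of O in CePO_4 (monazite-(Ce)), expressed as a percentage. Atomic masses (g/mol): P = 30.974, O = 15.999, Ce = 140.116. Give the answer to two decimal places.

Formula mass = 1×140.116 + 1×30.974 + 4×15.999 = 235.086 g/mol, of which 63.996 g is O.
So O makes up 63.996/235.086 = 0.2722 of the mass, i.e. 27.22%.

27.22 wt%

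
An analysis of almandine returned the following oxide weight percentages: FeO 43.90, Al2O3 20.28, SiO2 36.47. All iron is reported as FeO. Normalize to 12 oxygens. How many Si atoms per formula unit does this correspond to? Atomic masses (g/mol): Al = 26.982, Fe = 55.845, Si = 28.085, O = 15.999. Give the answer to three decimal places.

FeO (M=71.844): mol = 0.61105; Fe = 0.61105, O = 0.61105.
Al2O3 (M=101.961): mol = 0.19890; Al = 0.39780, O = 0.59670.
SiO2 (M=60.083): mol = 0.60699; Si = 0.60699, O = 1.21398.
ΣO = 2.42173; factor = 12/ΣO = 4.95514.
Si apfu = 0.60699 × 4.95514 = 3.008.

3.008 Si apfu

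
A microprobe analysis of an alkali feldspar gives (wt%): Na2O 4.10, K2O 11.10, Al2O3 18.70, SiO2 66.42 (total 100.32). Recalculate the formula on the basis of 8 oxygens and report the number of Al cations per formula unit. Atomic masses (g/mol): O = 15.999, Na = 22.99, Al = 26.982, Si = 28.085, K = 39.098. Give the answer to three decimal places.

Na2O (M=61.979): mol = 0.06615; Na = 0.13230, O = 0.06615.
K2O (M=94.195): mol = 0.11784; K = 0.23568, O = 0.11784.
Al2O3 (M=101.961): mol = 0.18340; Al = 0.36680, O = 0.55020.
SiO2 (M=60.083): mol = 1.10547; Si = 1.10547, O = 2.21094.
ΣO = 2.94513; factor = 8/ΣO = 2.71635.
Al apfu = 0.36680 × 2.71635 = 0.996.

0.996 Al apfu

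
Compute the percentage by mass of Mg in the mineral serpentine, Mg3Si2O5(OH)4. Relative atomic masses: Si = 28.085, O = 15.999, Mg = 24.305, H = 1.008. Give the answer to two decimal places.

Formula mass = 3·24.305 + 2·28.085 + 9·15.999 + 4·1.008 = 277.108 g/mol, of which 72.915 g is Mg.
So Mg makes up 72.915/277.108 = 0.2631 of the mass, i.e. 26.31%.

26.31 mass %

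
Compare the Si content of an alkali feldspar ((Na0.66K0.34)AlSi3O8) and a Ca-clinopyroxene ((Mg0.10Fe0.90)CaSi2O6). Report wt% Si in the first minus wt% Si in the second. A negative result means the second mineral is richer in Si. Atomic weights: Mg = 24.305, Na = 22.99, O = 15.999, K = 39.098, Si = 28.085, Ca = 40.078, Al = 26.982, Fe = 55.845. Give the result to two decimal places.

M((Na0.66K0.34)AlSi3O8) = 267.696 g/mol, so wt% Si = 84.255/267.696 × 100 = 31.47%.
M((Mg0.10Fe0.90)CaSi2O6) = 244.933 g/mol, so wt% Si = 56.170/244.933 × 100 = 22.93%.
31.47 − 22.93 = 8.54 pp.

8.54 percentage points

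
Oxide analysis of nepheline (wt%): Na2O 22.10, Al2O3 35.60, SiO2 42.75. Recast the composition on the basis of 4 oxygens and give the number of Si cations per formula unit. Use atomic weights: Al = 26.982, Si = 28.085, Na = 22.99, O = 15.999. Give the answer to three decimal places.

1.007 Si apfu

Na2O: 22.10/61.979 = 0.35657 mol → 0.71314 mol Na, 0.35657 mol O.
Al2O3: 35.60/101.961 = 0.34915 mol → 0.69830 mol Al, 1.04745 mol O.
SiO2: 42.75/60.083 = 0.71152 mol → 0.71152 mol Si, 1.42304 mol O.
Total oxygen = 2.82706 mol. Normalization factor = 4/2.82706 = 1.41490.
Si per 4 O = 0.71152 × 1.41490 = 1.007.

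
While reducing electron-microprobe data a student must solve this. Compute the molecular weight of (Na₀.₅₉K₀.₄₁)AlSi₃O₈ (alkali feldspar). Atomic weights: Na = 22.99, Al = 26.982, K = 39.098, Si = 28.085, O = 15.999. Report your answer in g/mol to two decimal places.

The formula mass is the sum 0.59·22.99 + 0.41·39.098 + 1·26.982 + 3·28.085 + 8·15.999.

268.82 g/mol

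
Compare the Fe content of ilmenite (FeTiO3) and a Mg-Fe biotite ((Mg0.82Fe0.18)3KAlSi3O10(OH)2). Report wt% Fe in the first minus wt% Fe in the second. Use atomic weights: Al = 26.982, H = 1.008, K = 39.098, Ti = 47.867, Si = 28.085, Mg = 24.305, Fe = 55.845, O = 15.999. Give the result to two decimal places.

Fe in FeTiO3: molar mass 151.709 g/mol; 1×55.845 = 55.845 g → 36.81 wt%.
Fe in (Mg0.82Fe0.18)3KAlSi3O10(OH)2: molar mass 434.286 g/mol; 0.54×55.845 = 30.156 g → 6.94 wt%.
Difference = 36.81 − 6.94 = 29.87 percentage points.

29.87 percentage points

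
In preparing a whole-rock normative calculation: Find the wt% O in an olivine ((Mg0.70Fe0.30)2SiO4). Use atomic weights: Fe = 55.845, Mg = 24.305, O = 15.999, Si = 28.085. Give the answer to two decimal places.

M((Mg0.70Fe0.30)2SiO4) = 159.615 g/mol.
O contributes 4 × 15.999 = 63.996 g per mole.
63.996/159.615 = 0.4009 → 40.09%.

40.09 mass %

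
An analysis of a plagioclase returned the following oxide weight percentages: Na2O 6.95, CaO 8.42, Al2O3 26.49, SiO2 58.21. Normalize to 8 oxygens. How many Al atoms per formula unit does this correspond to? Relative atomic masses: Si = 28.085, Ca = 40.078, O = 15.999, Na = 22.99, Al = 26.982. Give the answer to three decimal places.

Na2O: 6.95/61.979 = 0.11213 mol → 0.22426 mol Na, 0.11213 mol O.
CaO: 8.42/56.077 = 0.15015 mol → 0.15015 mol Ca, 0.15015 mol O.
Al2O3: 26.49/101.961 = 0.25981 mol → 0.51962 mol Al, 0.77943 mol O.
SiO2: 58.21/60.083 = 0.96883 mol → 0.96883 mol Si, 1.93766 mol O.
Total oxygen = 2.97937 mol. Normalization factor = 8/2.97937 = 2.68513.
Al per 8 O = 0.51962 × 2.68513 = 1.395.

1.395 Al apfu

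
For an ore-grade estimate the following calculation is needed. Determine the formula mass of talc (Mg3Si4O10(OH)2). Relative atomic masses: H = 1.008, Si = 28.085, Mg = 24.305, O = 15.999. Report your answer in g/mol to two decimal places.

379.26 g/mol

Mg: 3 × 24.305 = 72.9150
Si: 4 × 28.085 = 112.3400
O: 12 × 15.999 = 191.9880
H: 2 × 1.008 = 2.0160
Summing the contributions gives the formula mass.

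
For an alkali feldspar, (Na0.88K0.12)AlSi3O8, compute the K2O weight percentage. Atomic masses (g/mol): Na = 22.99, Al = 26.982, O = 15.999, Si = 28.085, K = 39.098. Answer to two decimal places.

Molar mass of (Na0.88K0.12)AlSi3O8 = 0.88*22.99 + 0.12*39.098 + 1*26.982 + 3*28.085 + 8*15.999 = 264.152 g/mol.
Each formula unit contains 0.12 K, equivalent to 0.12/2 = 0.0600 mol K2O.
M(K2O) = 2×39.098 + 1×15.999 = 94.195 g/mol.
Mass of K2O per formula unit = 0.0600 × 94.195 = 5.652 g.
K2O wt% = 5.652 / 264.152 × 100 = 2.14%.

2.14 wt%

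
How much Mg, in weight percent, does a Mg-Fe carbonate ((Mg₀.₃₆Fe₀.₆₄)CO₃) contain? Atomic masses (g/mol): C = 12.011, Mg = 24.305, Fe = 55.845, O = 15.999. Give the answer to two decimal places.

Molar mass of (Mg₀.₃₆Fe₀.₆₄)CO₃: 0.36×24.305 + 0.64×55.845 + 1×12.011 + 3×15.999 = 104.499 g/mol.
Mass of Mg per formula unit: 0.36 × 24.305 = 8.750 g.
Weight fraction Mg = 8.750 / 104.499 = 0.0837.

8.37 weight percent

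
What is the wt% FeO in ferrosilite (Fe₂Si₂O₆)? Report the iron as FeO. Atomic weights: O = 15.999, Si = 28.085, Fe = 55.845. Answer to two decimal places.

M(Fe₂Si₂O₆) = 263.854 g/mol; M(FeO) = 71.844 g/mol.
Moles FeO per formula unit = 2 Fe ÷ 1 = 2.0000.
FeO fraction = (2.0000 × 71.844) / 263.854 = 143.688/263.854 = 0.5446.

54.46 wt%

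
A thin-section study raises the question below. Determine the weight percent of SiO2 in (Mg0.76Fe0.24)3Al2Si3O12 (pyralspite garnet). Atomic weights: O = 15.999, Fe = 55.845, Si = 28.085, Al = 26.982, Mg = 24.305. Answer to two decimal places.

Formula mass = 425.831 g/mol.
3 Si → 3.0000 mol SiO2 per formula unit; M(SiO2) = 60.083, so SiO2 mass = 180.249 g.
180.249/425.831 × 100 = 42.33 wt%.

42.33 wt%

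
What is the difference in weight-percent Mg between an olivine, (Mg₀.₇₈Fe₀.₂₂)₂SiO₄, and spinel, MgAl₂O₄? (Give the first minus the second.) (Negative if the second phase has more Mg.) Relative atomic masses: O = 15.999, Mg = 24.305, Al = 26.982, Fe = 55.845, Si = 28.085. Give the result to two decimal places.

7.45 percentage points

M((Mg₀.₇₈Fe₀.₂₂)₂SiO₄) = 154.569 g/mol, so wt% Mg = 37.916/154.569 × 100 = 24.53%.
M(MgAl₂O₄) = 142.265 g/mol, so wt% Mg = 24.305/142.265 × 100 = 17.08%.
24.53 − 17.08 = 7.45 pp.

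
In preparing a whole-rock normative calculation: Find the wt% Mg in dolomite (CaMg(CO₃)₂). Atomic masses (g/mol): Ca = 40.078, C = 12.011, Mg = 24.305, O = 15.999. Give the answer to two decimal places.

13.18 wt%

M(CaMg(CO₃)₂) = 184.399 g/mol.
Mg contributes 1 × 24.305 = 24.305 g per mole.
24.305/184.399 = 0.1318 → 13.18%.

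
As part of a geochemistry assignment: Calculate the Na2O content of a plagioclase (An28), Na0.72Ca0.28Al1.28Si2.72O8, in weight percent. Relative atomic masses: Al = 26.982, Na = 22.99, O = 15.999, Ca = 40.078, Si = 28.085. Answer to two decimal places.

Formula mass = 266.695 g/mol.
0.72 Na → 0.3600 mol Na2O per formula unit; M(Na2O) = 61.979, so Na2O mass = 22.312 g.
22.312/266.695 × 100 = 8.37 wt%.

8.37 wt%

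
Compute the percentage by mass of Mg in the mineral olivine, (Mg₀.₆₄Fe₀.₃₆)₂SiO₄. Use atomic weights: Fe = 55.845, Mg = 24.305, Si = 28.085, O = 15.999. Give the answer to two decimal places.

Formula mass = 1.28·24.305 + 0.72·55.845 + 1·28.085 + 4·15.999 = 163.400 g/mol, of which 31.110 g is Mg.
So Mg makes up 31.110/163.400 = 0.1904 of the mass, i.e. 19.04%.

19.04 weight percent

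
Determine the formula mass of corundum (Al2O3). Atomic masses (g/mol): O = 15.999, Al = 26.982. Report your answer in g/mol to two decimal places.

Al: 2 × 26.982 = 53.9640
O: 3 × 15.999 = 47.9970
Summing the contributions gives the formula mass.

101.96 g/mol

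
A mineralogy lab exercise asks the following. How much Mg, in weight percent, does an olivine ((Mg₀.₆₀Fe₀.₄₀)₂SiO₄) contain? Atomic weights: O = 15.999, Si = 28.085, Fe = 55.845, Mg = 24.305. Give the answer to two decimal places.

17.58 weight percent

Molar mass of (Mg₀.₆₀Fe₀.₄₀)₂SiO₄: 1.20*24.305 + 0.80*55.845 + 1*28.085 + 4*15.999 = 165.923 g/mol.
Mass of Mg per formula unit: 1.20 × 24.305 = 29.166 g.
Weight fraction Mg = 29.166 / 165.923 = 0.1758.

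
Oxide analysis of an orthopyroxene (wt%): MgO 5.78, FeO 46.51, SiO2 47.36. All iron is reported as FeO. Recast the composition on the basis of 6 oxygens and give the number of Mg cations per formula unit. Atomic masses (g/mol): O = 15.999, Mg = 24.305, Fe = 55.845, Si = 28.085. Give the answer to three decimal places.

0.363 Mg apfu

MgO (M=40.304): mol = 0.14341; Mg = 0.14341, O = 0.14341.
FeO (M=71.844): mol = 0.64737; Fe = 0.64737, O = 0.64737.
SiO2 (M=60.083): mol = 0.78824; Si = 0.78824, O = 1.57648.
ΣO = 2.36726; factor = 6/ΣO = 2.53458.
Mg apfu = 0.14341 × 2.53458 = 0.363.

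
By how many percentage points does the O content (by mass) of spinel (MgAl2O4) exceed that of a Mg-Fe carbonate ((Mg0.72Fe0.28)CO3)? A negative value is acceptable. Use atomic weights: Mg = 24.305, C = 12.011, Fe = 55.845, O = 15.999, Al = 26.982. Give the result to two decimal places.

-6.55 percentage points

M(MgAl2O4) = 142.265 g/mol, so wt% O = 63.996/142.265 × 100 = 44.98%.
M((Mg0.72Fe0.28)CO3) = 93.144 g/mol, so wt% O = 47.997/93.144 × 100 = 51.53%.
44.98 − 51.53 = -6.55 pp.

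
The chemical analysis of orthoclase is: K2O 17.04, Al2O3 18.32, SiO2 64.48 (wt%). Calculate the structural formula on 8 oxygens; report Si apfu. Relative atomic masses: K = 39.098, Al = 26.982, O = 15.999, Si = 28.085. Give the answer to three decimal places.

2.995 Si apfu

K2O (M=94.195): mol = 0.18090; K = 0.36180, O = 0.18090.
Al2O3 (M=101.961): mol = 0.17968; Al = 0.35936, O = 0.53904.
SiO2 (M=60.083): mol = 1.07318; Si = 1.07318, O = 2.14636.
ΣO = 2.86630; factor = 8/ΣO = 2.79105.
Si apfu = 1.07318 × 2.79105 = 2.995.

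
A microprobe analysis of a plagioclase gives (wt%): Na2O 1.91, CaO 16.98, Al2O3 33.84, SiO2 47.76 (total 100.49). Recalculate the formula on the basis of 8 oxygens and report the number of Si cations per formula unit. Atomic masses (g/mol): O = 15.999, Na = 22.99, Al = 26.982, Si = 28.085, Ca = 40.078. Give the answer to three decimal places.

1.91 wt% Na2O ÷ 61.979 g/mol = 0.03082 mol, giving 0.06164 Na and 0.03082 O.
16.98 wt% CaO ÷ 56.077 g/mol = 0.30280 mol, giving 0.30280 Ca and 0.30280 O.
33.84 wt% Al2O3 ÷ 101.961 g/mol = 0.33189 mol, giving 0.66378 Al and 0.99567 O.
47.76 wt% SiO2 ÷ 60.083 g/mol = 0.79490 mol, giving 0.79490 Si and 1.58980 O.
Oxygen sums to 2.91909; scaling by 8/2.91909 = 2.74058 puts the formula on 8 O.
Si: 0.79490 × 2.74058 = 2.178 atoms per formula unit.

2.178 Si apfu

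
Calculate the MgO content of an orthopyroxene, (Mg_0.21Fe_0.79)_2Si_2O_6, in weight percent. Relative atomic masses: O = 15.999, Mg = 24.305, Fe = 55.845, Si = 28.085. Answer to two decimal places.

6.75 wt%

Molar mass of (Mg_0.21Fe_0.79)_2Si_2O_6 = 0.42*24.305 + 1.58*55.845 + 2*28.085 + 6*15.999 = 250.607 g/mol.
Each formula unit contains 0.42 Mg, equivalent to 0.42/1 = 0.4200 mol MgO.
M(MgO) = 1×24.305 + 1×15.999 = 40.304 g/mol.
Mass of MgO per formula unit = 0.4200 × 40.304 = 16.928 g.
MgO wt% = 16.928 / 250.607 × 100 = 6.75%.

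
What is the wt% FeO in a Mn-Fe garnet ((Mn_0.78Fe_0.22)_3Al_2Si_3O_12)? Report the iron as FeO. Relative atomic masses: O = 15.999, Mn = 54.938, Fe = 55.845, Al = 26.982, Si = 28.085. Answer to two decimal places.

M((Mn_0.78Fe_0.22)_3Al_2Si_3O_12) = 495.620 g/mol; M(FeO) = 71.844 g/mol.
Moles FeO per formula unit = 0.66 Fe ÷ 1 = 0.6600.
FeO fraction = (0.6600 × 71.844) / 495.620 = 47.417/495.620 = 0.0957.

9.57 wt%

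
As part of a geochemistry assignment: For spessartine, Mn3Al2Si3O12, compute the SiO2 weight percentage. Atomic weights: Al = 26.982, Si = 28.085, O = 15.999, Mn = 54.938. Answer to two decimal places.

36.41 wt%

Formula mass = 495.021 g/mol.
3 Si → 3.0000 mol SiO2 per formula unit; M(SiO2) = 60.083, so SiO2 mass = 180.249 g.
180.249/495.021 × 100 = 36.41 wt%.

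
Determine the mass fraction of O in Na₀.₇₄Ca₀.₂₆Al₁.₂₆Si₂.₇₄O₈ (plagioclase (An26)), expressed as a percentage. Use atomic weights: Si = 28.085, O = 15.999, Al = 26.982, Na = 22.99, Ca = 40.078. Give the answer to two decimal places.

Formula mass = 0.74×22.99 + 0.26×40.078 + 1.26×26.982 + 2.74×28.085 + 8×15.999 = 266.375 g/mol, of which 127.992 g is O.
So O makes up 127.992/266.375 = 0.4805 of the mass, i.e. 48.05%.

48.05 wt%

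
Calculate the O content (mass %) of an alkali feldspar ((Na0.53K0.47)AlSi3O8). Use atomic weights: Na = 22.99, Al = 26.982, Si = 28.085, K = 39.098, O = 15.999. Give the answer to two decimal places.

47.44 mass %

Molar mass of (Na0.53K0.47)AlSi3O8: 0.53*22.99 + 0.47*39.098 + 1*26.982 + 3*28.085 + 8*15.999 = 269.790 g/mol.
Mass of O per formula unit: 8 × 15.999 = 127.992 g.
Weight fraction O = 127.992 / 269.790 = 0.4744.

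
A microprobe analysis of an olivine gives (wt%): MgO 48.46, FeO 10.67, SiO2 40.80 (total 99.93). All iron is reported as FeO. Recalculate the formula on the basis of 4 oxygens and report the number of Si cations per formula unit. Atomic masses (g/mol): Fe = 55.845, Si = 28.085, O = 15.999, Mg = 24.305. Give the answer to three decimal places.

MgO (M=40.304): mol = 1.20236; Mg = 1.20236, O = 1.20236.
FeO (M=71.844): mol = 0.14852; Fe = 0.14852, O = 0.14852.
SiO2 (M=60.083): mol = 0.67906; Si = 0.67906, O = 1.35812.
ΣO = 2.70900; factor = 4/ΣO = 1.47656.
Si apfu = 0.67906 × 1.47656 = 1.003.

1.003 Si apfu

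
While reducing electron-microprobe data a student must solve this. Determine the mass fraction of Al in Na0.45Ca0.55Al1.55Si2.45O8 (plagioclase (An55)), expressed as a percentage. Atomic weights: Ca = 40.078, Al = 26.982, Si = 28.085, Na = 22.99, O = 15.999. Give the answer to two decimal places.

Formula mass = 0.45·22.99 + 0.55·40.078 + 1.55·26.982 + 2.45·28.085 + 8·15.999 = 271.011 g/mol, of which 41.822 g is Al.
So Al makes up 41.822/271.011 = 0.1543 of the mass, i.e. 15.43%.

15.43 weight percent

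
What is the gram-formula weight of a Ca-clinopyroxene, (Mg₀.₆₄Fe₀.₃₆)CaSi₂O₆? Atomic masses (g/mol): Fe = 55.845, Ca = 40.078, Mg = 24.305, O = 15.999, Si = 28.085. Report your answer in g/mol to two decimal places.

227.90 g/mol

The formula mass is the sum 0.64*24.305 + 0.36*55.845 + 1*40.078 + 2*28.085 + 6*15.999.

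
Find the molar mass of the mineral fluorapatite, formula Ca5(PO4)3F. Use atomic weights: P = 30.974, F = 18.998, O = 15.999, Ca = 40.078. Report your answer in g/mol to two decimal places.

504.30 g/mol

The formula mass is the sum 5(40.078) + 3(30.974) + 12(15.999) + 1(18.998).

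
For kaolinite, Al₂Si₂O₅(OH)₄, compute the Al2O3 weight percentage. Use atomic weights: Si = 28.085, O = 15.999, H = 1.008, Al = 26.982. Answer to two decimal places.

Formula mass = 258.157 g/mol.
2 Al → 1.0000 mol Al2O3 per formula unit; M(Al2O3) = 101.961, so Al2O3 mass = 101.961 g.
101.961/258.157 × 100 = 39.50 wt%.

39.50 wt%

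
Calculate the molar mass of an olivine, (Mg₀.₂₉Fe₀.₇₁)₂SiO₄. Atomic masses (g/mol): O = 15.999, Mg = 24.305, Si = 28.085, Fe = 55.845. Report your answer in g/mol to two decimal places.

185.48 g/mol

The formula mass is the sum 0.58*24.305 + 1.42*55.845 + 1*28.085 + 4*15.999.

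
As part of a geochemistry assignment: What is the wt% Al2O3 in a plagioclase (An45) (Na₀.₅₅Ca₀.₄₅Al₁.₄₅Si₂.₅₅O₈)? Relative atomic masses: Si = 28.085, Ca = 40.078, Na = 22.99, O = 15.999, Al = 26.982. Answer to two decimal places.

M(Na₀.₅₅Ca₀.₄₅Al₁.₄₅Si₂.₅₅O₈) = 269.412 g/mol; M(Al2O3) = 101.961 g/mol.
Moles Al2O3 per formula unit = 1.45 Al ÷ 2 = 0.7250.
Al2O3 fraction = (0.7250 × 101.961) / 269.412 = 73.922/269.412 = 0.2744.

27.44 wt%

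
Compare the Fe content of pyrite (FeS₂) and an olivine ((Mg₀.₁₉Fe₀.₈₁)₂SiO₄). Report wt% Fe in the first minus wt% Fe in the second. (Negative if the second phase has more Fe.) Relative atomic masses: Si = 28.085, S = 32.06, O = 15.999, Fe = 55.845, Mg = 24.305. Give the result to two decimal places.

M(FeS₂) = 119.965 g/mol, so wt% Fe = 55.845/119.965 × 100 = 46.55%.
M((Mg₀.₁₉Fe₀.₈₁)₂SiO₄) = 191.786 g/mol, so wt% Fe = 90.469/191.786 × 100 = 47.17%.
46.55 − 47.17 = -0.62 pp.

-0.62 percentage points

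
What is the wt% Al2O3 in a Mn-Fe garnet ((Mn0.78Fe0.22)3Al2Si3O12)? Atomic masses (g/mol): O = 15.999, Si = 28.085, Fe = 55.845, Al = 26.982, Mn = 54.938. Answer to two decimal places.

Formula mass = 495.620 g/mol.
2 Al → 1.0000 mol Al2O3 per formula unit; M(Al2O3) = 101.961, so Al2O3 mass = 101.961 g.
101.961/495.620 × 100 = 20.57 wt%.

20.57 wt%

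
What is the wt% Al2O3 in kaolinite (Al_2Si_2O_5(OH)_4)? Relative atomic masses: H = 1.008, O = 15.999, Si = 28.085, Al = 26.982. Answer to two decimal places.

Formula mass = 258.157 g/mol.
2 Al → 1.0000 mol Al2O3 per formula unit; M(Al2O3) = 101.961, so Al2O3 mass = 101.961 g.
101.961/258.157 × 100 = 39.50 wt%.

39.50 wt%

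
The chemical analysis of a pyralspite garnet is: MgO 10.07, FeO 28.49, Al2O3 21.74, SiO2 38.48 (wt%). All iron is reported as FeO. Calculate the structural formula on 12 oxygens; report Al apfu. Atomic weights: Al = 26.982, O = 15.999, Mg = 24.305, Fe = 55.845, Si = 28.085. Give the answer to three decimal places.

1.994 Al apfu

MgO: 10.07/40.304 = 0.24985 mol → 0.24985 mol Mg, 0.24985 mol O.
FeO: 28.49/71.844 = 0.39655 mol → 0.39655 mol Fe, 0.39655 mol O.
Al2O3: 21.74/101.961 = 0.21322 mol → 0.42644 mol Al, 0.63966 mol O.
SiO2: 38.48/60.083 = 0.64045 mol → 0.64045 mol Si, 1.28090 mol O.
Total oxygen = 2.56696 mol. Normalization factor = 12/2.56696 = 4.67479.
Al per 12 O = 0.42644 × 4.67479 = 1.994.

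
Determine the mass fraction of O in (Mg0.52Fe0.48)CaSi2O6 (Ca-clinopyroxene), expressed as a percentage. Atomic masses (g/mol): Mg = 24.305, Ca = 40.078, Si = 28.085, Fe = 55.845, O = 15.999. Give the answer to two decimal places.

Molar mass of (Mg0.52Fe0.48)CaSi2O6: 0.52·24.305 + 0.48·55.845 + 1·40.078 + 2·28.085 + 6·15.999 = 231.686 g/mol.
Mass of O per formula unit: 6 × 15.999 = 95.994 g.
Weight fraction O = 95.994 / 231.686 = 0.4143.

41.43 wt%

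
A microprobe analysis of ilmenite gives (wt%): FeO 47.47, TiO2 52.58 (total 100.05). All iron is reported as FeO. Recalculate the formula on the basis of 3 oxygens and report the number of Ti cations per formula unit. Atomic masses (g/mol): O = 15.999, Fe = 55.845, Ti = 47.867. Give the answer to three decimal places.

47.47 wt% FeO ÷ 71.844 g/mol = 0.66074 mol, giving 0.66074 Fe and 0.66074 O.
52.58 wt% TiO2 ÷ 79.865 g/mol = 0.65836 mol, giving 0.65836 Ti and 1.31672 O.
Oxygen sums to 1.97746; scaling by 3/1.97746 = 1.51710 puts the formula on 3 O.
Ti: 0.65836 × 1.51710 = 0.999 atoms per formula unit.

0.999 Ti apfu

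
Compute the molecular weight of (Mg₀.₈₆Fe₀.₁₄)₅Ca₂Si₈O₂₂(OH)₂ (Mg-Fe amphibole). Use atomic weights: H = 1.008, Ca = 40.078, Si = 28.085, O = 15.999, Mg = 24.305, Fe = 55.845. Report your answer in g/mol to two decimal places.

The formula mass is the sum 4.30×24.305 + 0.70×55.845 + 2×40.078 + 8×28.085 + 24×15.999 + 2×1.008.

834.43 g/mol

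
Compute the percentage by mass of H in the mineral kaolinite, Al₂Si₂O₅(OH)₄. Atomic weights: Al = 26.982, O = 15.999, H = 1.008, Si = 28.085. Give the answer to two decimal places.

1.56 mass %

Molar mass of Al₂Si₂O₅(OH)₄: 2×26.982 + 2×28.085 + 9×15.999 + 4×1.008 = 258.157 g/mol.
Mass of H per formula unit: 4 × 1.008 = 4.032 g.
Weight fraction H = 4.032 / 258.157 = 0.0156.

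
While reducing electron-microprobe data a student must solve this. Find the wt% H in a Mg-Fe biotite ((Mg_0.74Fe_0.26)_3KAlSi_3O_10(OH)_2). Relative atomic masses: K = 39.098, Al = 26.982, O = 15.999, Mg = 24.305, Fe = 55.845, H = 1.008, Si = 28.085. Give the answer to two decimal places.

M((Mg_0.74Fe_0.26)_3KAlSi_3O_10(OH)_2) = 441.855 g/mol.
H contributes 2 × 1.008 = 2.016 g per mole.
2.016/441.855 = 0.0046 → 0.46%.

0.46 wt%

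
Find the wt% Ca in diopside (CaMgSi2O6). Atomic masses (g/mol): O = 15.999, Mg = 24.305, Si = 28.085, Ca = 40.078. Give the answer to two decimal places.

18.51 mass %

M(CaMgSi2O6) = 216.547 g/mol.
Ca contributes 1 × 40.078 = 40.078 g per mole.
40.078/216.547 = 0.1851 → 18.51%.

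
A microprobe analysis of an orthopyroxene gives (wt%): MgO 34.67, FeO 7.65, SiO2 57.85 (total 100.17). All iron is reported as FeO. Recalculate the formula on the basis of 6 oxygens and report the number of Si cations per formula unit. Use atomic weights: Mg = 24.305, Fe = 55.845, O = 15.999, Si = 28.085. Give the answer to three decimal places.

MgO (M=40.304): mol = 0.86021; Mg = 0.86021, O = 0.86021.
FeO (M=71.844): mol = 0.10648; Fe = 0.10648, O = 0.10648.
SiO2 (M=60.083): mol = 0.96283; Si = 0.96283, O = 1.92566.
ΣO = 2.89235; factor = 6/ΣO = 2.07444.
Si apfu = 0.96283 × 2.07444 = 1.997.

1.997 Si apfu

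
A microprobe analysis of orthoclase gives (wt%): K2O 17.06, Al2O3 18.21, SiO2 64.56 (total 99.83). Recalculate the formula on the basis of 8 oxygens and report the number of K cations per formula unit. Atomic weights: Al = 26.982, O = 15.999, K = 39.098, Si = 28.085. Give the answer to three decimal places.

17.06 wt% K2O ÷ 94.195 g/mol = 0.18111 mol, giving 0.36222 K and 0.18111 O.
18.21 wt% Al2O3 ÷ 101.961 g/mol = 0.17860 mol, giving 0.35720 Al and 0.53580 O.
64.56 wt% SiO2 ÷ 60.083 g/mol = 1.07451 mol, giving 1.07451 Si and 2.14902 O.
Oxygen sums to 2.86593; scaling by 8/2.86593 = 2.79142 puts the formula on 8 O.
K: 0.36222 × 2.79142 = 1.011 atoms per formula unit.

1.011 K apfu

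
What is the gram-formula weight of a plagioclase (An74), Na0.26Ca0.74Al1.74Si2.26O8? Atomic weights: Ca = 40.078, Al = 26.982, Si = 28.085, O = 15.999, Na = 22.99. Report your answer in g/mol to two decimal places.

274.05 g/mol

The formula mass is the sum 0.26·22.99 + 0.74·40.078 + 1.74·26.982 + 2.26·28.085 + 8·15.999.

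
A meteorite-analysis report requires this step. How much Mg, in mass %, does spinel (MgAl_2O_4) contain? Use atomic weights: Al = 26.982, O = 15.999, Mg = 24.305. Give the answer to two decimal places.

Formula mass = 1·24.305 + 2·26.982 + 4·15.999 = 142.265 g/mol, of which 24.305 g is Mg.
So Mg makes up 24.305/142.265 = 0.1708 of the mass, i.e. 17.08%.

17.08 mass %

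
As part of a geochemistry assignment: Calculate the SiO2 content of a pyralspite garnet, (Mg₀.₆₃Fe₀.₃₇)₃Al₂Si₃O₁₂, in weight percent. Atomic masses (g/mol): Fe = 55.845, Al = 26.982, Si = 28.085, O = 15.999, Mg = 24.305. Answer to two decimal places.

41.14 wt%

Formula mass = 438.131 g/mol.
3 Si → 3.0000 mol SiO2 per formula unit; M(SiO2) = 60.083, so SiO2 mass = 180.249 g.
180.249/438.131 × 100 = 41.14 wt%.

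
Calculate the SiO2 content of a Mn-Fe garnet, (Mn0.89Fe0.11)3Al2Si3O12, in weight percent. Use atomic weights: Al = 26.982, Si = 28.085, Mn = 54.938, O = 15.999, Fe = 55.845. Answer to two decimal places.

36.39 wt%

Molar mass of (Mn0.89Fe0.11)3Al2Si3O12 = 2.67*54.938 + 0.33*55.845 + 2*26.982 + 3*28.085 + 12*15.999 = 495.320 g/mol.
Each formula unit contains 3 Si, equivalent to 3/1 = 3.0000 mol SiO2.
M(SiO2) = 1×28.085 + 2×15.999 = 60.083 g/mol.
Mass of SiO2 per formula unit = 3.0000 × 60.083 = 180.249 g.
SiO2 wt% = 180.249 / 495.320 × 100 = 36.39%.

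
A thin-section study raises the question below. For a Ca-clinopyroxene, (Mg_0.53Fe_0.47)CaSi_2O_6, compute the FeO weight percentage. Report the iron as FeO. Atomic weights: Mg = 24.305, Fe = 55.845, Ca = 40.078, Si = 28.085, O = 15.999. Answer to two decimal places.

14.59 wt%

M((Mg_0.53Fe_0.47)CaSi_2O_6) = 231.371 g/mol; M(FeO) = 71.844 g/mol.
Moles FeO per formula unit = 0.47 Fe ÷ 1 = 0.4700.
FeO fraction = (0.4700 × 71.844) / 231.371 = 33.767/231.371 = 0.1459.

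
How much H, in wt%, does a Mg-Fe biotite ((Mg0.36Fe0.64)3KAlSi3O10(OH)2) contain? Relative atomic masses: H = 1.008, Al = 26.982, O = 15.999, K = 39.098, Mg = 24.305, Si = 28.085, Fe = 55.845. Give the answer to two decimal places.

0.42 wt%

Formula mass = 1.08*24.305 + 1.92*55.845 + 1*39.098 + 1*26.982 + 3*28.085 + 12*15.999 + 2*1.008 = 477.811 g/mol, of which 2.016 g is H.
So H makes up 2.016/477.811 = 0.0042 of the mass, i.e. 0.42%.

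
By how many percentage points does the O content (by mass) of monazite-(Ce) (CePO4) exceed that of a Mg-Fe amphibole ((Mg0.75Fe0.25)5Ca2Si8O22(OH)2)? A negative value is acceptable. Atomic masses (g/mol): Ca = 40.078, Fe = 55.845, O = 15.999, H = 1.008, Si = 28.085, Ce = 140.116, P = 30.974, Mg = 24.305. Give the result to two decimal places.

O in CePO4: molar mass 235.086 g/mol; 4×15.999 = 63.996 g → 27.22 wt%.
O in (Mg0.75Fe0.25)5Ca2Si8O22(OH)2: molar mass 851.778 g/mol; 24×15.999 = 383.976 g → 45.08 wt%.
Difference = 27.22 − 45.08 = -17.86 percentage points.

-17.86 percentage points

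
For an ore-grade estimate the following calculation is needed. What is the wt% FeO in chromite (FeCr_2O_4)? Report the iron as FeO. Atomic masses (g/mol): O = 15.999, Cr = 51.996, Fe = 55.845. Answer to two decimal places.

M(FeCr_2O_4) = 223.833 g/mol; M(FeO) = 71.844 g/mol.
Moles FeO per formula unit = 1 Fe ÷ 1 = 1.0000.
FeO fraction = (1.0000 × 71.844) / 223.833 = 71.844/223.833 = 0.3210.

32.10 wt%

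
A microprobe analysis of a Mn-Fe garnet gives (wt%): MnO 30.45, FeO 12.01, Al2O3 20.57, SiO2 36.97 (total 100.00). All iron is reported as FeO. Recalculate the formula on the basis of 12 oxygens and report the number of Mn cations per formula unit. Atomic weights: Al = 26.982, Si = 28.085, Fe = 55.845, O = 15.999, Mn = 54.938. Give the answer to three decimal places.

MnO (M=70.937): mol = 0.42925; Mn = 0.42925, O = 0.42925.
FeO (M=71.844): mol = 0.16717; Fe = 0.16717, O = 0.16717.
Al2O3 (M=101.961): mol = 0.20174; Al = 0.40348, O = 0.60522.
SiO2 (M=60.083): mol = 0.61532; Si = 0.61532, O = 1.23064.
ΣO = 2.43228; factor = 12/ΣO = 4.93364.
Mn apfu = 0.42925 × 4.93364 = 2.118.

2.118 Mn apfu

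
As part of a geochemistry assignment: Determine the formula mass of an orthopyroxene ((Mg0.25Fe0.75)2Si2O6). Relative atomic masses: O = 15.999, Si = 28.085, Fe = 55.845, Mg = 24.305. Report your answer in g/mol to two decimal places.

248.08 g/mol

Mg: 0.50 × 24.305 = 12.1525
Fe: 1.50 × 55.845 = 83.7675
Si: 2 × 28.085 = 56.1700
O: 6 × 15.999 = 95.9940
Summing the contributions gives the formula mass.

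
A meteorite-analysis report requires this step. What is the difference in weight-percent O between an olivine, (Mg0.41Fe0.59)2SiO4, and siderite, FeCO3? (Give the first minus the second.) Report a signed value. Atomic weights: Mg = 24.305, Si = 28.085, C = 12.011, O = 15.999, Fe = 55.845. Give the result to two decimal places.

M((Mg0.41Fe0.59)2SiO4) = 177.908 g/mol, so wt% O = 63.996/177.908 × 100 = 35.97%.
M(FeCO3) = 115.853 g/mol, so wt% O = 47.997/115.853 × 100 = 41.43%.
35.97 − 41.43 = -5.46 pp.

-5.46 percentage points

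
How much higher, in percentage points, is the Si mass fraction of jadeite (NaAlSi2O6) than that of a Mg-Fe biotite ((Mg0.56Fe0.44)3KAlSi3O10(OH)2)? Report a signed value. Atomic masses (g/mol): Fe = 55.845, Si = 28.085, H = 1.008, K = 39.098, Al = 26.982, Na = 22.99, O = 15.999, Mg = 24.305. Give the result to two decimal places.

Si in NaAlSi2O6: molar mass 202.136 g/mol; 2×28.085 = 56.170 g → 27.79 wt%.
Si in (Mg0.56Fe0.44)3KAlSi3O10(OH)2: molar mass 458.887 g/mol; 3×28.085 = 84.255 g → 18.36 wt%.
Difference = 27.79 − 18.36 = 9.43 percentage points.

9.43 percentage points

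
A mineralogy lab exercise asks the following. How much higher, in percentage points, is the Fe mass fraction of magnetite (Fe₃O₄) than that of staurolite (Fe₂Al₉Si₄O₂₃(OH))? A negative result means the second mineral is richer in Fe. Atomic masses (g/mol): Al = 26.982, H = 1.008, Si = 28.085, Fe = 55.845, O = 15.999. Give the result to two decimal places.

First mineral: 167.535 g Fe in 231.531 g formula = 72.36 wt% Fe.
Second mineral: 111.690 g Fe in 851.852 g formula = 13.11 wt% Fe.
72.36% − 13.11% gives a difference of 59.25 percentage points.

59.25 percentage points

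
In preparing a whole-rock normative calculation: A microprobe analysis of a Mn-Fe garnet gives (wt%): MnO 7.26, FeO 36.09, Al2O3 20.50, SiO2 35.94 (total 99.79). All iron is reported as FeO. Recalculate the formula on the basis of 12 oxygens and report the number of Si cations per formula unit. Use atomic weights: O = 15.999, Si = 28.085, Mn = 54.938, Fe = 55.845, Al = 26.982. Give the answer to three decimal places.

MnO (M=70.937): mol = 0.10234; Mn = 0.10234, O = 0.10234.
FeO (M=71.844): mol = 0.50234; Fe = 0.50234, O = 0.50234.
Al2O3 (M=101.961): mol = 0.20106; Al = 0.40212, O = 0.60318.
SiO2 (M=60.083): mol = 0.59817; Si = 0.59817, O = 1.19634.
ΣO = 2.40420; factor = 12/ΣO = 4.99127.
Si apfu = 0.59817 × 4.99127 = 2.986.

2.986 Si apfu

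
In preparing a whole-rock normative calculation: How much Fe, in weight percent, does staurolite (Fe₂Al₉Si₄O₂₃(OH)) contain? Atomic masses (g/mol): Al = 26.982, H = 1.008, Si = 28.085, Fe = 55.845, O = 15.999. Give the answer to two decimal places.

13.11 weight percent

Molar mass of Fe₂Al₉Si₄O₂₃(OH): 2*55.845 + 9*26.982 + 4*28.085 + 24*15.999 + 1*1.008 = 851.852 g/mol.
Mass of Fe per formula unit: 2 × 55.845 = 111.690 g.
Weight fraction Fe = 111.690 / 851.852 = 0.1311.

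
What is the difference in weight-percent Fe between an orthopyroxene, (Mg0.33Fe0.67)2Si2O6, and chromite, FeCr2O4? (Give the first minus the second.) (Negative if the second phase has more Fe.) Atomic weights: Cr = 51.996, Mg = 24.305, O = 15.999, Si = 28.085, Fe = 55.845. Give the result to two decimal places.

5.84 percentage points

Fe in (Mg0.33Fe0.67)2Si2O6: molar mass 243.038 g/mol; 1.34×55.845 = 74.832 g → 30.79 wt%.
Fe in FeCr2O4: molar mass 223.833 g/mol; 1×55.845 = 55.845 g → 24.95 wt%.
Difference = 30.79 − 24.95 = 5.84 percentage points.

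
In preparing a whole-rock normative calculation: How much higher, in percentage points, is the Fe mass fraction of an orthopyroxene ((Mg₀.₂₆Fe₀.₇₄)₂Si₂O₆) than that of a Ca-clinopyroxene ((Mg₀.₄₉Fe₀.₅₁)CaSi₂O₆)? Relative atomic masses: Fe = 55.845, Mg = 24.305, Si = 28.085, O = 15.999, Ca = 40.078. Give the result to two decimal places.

21.16 percentage points

First mineral: 82.651 g Fe in 247.453 g formula = 33.40 wt% Fe.
Second mineral: 28.481 g Fe in 232.632 g formula = 12.24 wt% Fe.
33.40% − 12.24% gives a difference of 21.16 percentage points.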